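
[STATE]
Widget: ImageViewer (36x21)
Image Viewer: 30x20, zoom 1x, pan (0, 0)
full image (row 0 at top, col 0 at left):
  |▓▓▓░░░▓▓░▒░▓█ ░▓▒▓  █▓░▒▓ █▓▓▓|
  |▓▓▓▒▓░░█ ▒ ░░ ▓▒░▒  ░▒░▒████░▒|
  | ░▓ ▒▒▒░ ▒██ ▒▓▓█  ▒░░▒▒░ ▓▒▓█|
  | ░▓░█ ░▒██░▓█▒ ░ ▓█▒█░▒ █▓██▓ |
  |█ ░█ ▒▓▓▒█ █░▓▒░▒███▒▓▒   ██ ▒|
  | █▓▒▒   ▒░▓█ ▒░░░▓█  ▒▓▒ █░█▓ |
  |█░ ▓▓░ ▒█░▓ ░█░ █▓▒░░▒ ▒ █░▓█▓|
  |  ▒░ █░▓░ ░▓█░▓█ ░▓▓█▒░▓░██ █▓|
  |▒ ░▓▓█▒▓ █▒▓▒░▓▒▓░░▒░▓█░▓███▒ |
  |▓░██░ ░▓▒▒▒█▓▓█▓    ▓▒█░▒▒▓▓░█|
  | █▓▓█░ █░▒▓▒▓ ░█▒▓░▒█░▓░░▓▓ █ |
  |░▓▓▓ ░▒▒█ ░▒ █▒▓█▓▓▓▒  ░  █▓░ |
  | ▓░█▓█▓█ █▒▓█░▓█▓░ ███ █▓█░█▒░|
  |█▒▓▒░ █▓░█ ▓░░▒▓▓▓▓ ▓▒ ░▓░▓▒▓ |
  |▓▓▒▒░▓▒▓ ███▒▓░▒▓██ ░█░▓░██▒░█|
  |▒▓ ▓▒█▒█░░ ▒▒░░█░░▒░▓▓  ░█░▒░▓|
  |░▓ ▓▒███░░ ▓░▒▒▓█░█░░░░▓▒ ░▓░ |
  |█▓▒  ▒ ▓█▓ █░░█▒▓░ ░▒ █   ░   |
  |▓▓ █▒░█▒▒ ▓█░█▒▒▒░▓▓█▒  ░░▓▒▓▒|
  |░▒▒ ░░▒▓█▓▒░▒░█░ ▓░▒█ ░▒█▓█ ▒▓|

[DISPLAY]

▓▓▓░░░▓▓░▒░▓█ ░▓▒▓  █▓░▒▓ █▓▓▓      
▓▓▓▒▓░░█ ▒ ░░ ▓▒░▒  ░▒░▒████░▒      
 ░▓ ▒▒▒░ ▒██ ▒▓▓█  ▒░░▒▒░ ▓▒▓█      
 ░▓░█ ░▒██░▓█▒ ░ ▓█▒█░▒ █▓██▓       
█ ░█ ▒▓▓▒█ █░▓▒░▒███▒▓▒   ██ ▒      
 █▓▒▒   ▒░▓█ ▒░░░▓█  ▒▓▒ █░█▓       
█░ ▓▓░ ▒█░▓ ░█░ █▓▒░░▒ ▒ █░▓█▓      
  ▒░ █░▓░ ░▓█░▓█ ░▓▓█▒░▓░██ █▓      
▒ ░▓▓█▒▓ █▒▓▒░▓▒▓░░▒░▓█░▓███▒       
▓░██░ ░▓▒▒▒█▓▓█▓    ▓▒█░▒▒▓▓░█      
 █▓▓█░ █░▒▓▒▓ ░█▒▓░▒█░▓░░▓▓ █       
░▓▓▓ ░▒▒█ ░▒ █▒▓█▓▓▓▒  ░  █▓░       
 ▓░█▓█▓█ █▒▓█░▓█▓░ ███ █▓█░█▒░      
█▒▓▒░ █▓░█ ▓░░▒▓▓▓▓ ▓▒ ░▓░▓▒▓       
▓▓▒▒░▓▒▓ ███▒▓░▒▓██ ░█░▓░██▒░█      
▒▓ ▓▒█▒█░░ ▒▒░░█░░▒░▓▓  ░█░▒░▓      
░▓ ▓▒███░░ ▓░▒▒▓█░█░░░░▓▒ ░▓░       
█▓▒  ▒ ▓█▓ █░░█▒▓░ ░▒ █   ░         
▓▓ █▒░█▒▒ ▓█░█▒▒▒░▓▓█▒  ░░▓▒▓▒      
░▒▒ ░░▒▓█▓▒░▒░█░ ▓░▒█ ░▒█▓█ ▒▓      
                                    


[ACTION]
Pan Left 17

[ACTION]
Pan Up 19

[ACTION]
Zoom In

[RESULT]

▓▓▓▓▓▓░░░░░░▓▓▓▓░░▒▒░░▓▓██  ░░▓▓▒▒▓▓
▓▓▓▓▓▓░░░░░░▓▓▓▓░░▒▒░░▓▓██  ░░▓▓▒▒▓▓
▓▓▓▓▓▓▒▒▓▓░░░░██  ▒▒  ░░░░  ▓▓▒▒░░▒▒
▓▓▓▓▓▓▒▒▓▓░░░░██  ▒▒  ░░░░  ▓▓▒▒░░▒▒
  ░░▓▓  ▒▒▒▒▒▒░░  ▒▒████  ▒▒▓▓▓▓██  
  ░░▓▓  ▒▒▒▒▒▒░░  ▒▒████  ▒▒▓▓▓▓██  
  ░░▓▓░░██  ░░▒▒████░░▓▓██▒▒  ░░  ▓▓
  ░░▓▓░░██  ░░▒▒████░░▓▓██▒▒  ░░  ▓▓
██  ░░██  ▒▒▓▓▓▓▒▒██  ██░░▓▓▒▒░░▒▒██
██  ░░██  ▒▒▓▓▓▓▒▒██  ██░░▓▓▒▒░░▒▒██
  ██▓▓▒▒▒▒      ▒▒░░▓▓██  ▒▒░░░░░░▓▓
  ██▓▓▒▒▒▒      ▒▒░░▓▓██  ▒▒░░░░░░▓▓
██░░  ▓▓▓▓░░  ▒▒██░░▓▓  ░░██░░  ██▓▓
██░░  ▓▓▓▓░░  ▒▒██░░▓▓  ░░██░░  ██▓▓
    ▒▒░░  ██░░▓▓░░  ░░▓▓██░░▓▓██  ░░
    ▒▒░░  ██░░▓▓░░  ░░▓▓██░░▓▓██  ░░
▒▒  ░░▓▓▓▓██▒▒▓▓  ██▒▒▓▓▒▒░░▓▓▒▒▓▓░░
▒▒  ░░▓▓▓▓██▒▒▓▓  ██▒▒▓▓▒▒░░▓▓▒▒▓▓░░
▓▓░░████░░  ░░▓▓▒▒▒▒▒▒██▓▓▓▓██▓▓    
▓▓░░████░░  ░░▓▓▒▒▒▒▒▒██▓▓▓▓██▓▓    
  ██▓▓▓▓██░░  ██░░▒▒▓▓▒▒▓▓  ░░██▒▒▓▓


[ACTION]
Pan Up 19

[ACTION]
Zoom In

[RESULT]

▓▓▓▓▓▓▓▓▓░░░░░░░░░▓▓▓▓▓▓░░░▒▒▒░░░▓▓▓
▓▓▓▓▓▓▓▓▓░░░░░░░░░▓▓▓▓▓▓░░░▒▒▒░░░▓▓▓
▓▓▓▓▓▓▓▓▓░░░░░░░░░▓▓▓▓▓▓░░░▒▒▒░░░▓▓▓
▓▓▓▓▓▓▓▓▓▒▒▒▓▓▓░░░░░░███   ▒▒▒   ░░░
▓▓▓▓▓▓▓▓▓▒▒▒▓▓▓░░░░░░███   ▒▒▒   ░░░
▓▓▓▓▓▓▓▓▓▒▒▒▓▓▓░░░░░░███   ▒▒▒   ░░░
   ░░░▓▓▓   ▒▒▒▒▒▒▒▒▒░░░   ▒▒▒██████
   ░░░▓▓▓   ▒▒▒▒▒▒▒▒▒░░░   ▒▒▒██████
   ░░░▓▓▓   ▒▒▒▒▒▒▒▒▒░░░   ▒▒▒██████
   ░░░▓▓▓░░░███   ░░░▒▒▒██████░░░▓▓▓
   ░░░▓▓▓░░░███   ░░░▒▒▒██████░░░▓▓▓
   ░░░▓▓▓░░░███   ░░░▒▒▒██████░░░▓▓▓
███   ░░░███   ▒▒▒▓▓▓▓▓▓▒▒▒███   ███
███   ░░░███   ▒▒▒▓▓▓▓▓▓▒▒▒███   ███
███   ░░░███   ▒▒▒▓▓▓▓▓▓▒▒▒███   ███
   ███▓▓▓▒▒▒▒▒▒         ▒▒▒░░░▓▓▓███
   ███▓▓▓▒▒▒▒▒▒         ▒▒▒░░░▓▓▓███
   ███▓▓▓▒▒▒▒▒▒         ▒▒▒░░░▓▓▓███
███░░░   ▓▓▓▓▓▓░░░   ▒▒▒███░░░▓▓▓   
███░░░   ▓▓▓▓▓▓░░░   ▒▒▒███░░░▓▓▓   
███░░░   ▓▓▓▓▓▓░░░   ▒▒▒███░░░▓▓▓   


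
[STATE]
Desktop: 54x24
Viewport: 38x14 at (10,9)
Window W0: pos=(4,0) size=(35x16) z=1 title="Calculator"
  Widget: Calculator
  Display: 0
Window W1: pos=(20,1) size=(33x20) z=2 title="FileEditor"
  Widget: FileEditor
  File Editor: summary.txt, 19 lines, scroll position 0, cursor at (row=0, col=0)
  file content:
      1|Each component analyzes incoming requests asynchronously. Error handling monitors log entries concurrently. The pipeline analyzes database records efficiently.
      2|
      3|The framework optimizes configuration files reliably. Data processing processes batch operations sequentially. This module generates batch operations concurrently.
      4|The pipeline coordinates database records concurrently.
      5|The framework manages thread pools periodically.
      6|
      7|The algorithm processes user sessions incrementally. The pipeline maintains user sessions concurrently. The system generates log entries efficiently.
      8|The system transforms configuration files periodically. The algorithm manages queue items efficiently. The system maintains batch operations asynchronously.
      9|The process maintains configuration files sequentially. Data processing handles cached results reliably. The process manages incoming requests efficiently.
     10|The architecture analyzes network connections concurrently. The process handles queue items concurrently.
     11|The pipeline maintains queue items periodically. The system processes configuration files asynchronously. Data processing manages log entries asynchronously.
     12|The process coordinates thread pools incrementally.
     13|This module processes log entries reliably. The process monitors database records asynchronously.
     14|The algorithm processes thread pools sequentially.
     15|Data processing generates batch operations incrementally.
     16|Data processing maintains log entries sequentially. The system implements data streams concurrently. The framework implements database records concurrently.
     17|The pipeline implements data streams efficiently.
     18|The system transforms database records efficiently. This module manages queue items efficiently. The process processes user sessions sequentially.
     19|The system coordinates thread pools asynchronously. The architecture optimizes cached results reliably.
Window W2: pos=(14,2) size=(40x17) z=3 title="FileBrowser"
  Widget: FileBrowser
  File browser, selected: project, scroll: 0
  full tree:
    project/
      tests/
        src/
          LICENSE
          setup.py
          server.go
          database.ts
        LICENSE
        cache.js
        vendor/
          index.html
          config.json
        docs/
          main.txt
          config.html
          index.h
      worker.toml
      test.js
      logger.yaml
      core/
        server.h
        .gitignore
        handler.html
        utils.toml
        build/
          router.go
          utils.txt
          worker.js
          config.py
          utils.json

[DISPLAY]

 2 │┃    logger.yaml                  
───┼┃    [+] core/                    
 . │┃                                 
───┼┃                                 
 MC│┃                                 
───┴┃                                 
━━━━┃                                 
    ┃                                 
    ┃                                 
    ┗━━━━━━━━━━━━━━━━━━━━━━━━━━━━━━━━━
          ┃Data processing maintains l
          ┗━━━━━━━━━━━━━━━━━━━━━━━━━━━
                                      
                                      


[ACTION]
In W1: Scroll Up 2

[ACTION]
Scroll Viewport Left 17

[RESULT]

    ┃│ 1 │ 2 │┃    logger.yaml        
    ┃├───┼───┼┃    [+] core/          
    ┃│ 0 │ . │┃                       
    ┃├───┼───┼┃                       
    ┃│ C │ MC│┃                       
    ┃└───┴───┴┃                       
    ┗━━━━━━━━━┃                       
              ┃                       
              ┃                       
              ┗━━━━━━━━━━━━━━━━━━━━━━━
                    ┃Data processing m
                    ┗━━━━━━━━━━━━━━━━━
                                      
                                      


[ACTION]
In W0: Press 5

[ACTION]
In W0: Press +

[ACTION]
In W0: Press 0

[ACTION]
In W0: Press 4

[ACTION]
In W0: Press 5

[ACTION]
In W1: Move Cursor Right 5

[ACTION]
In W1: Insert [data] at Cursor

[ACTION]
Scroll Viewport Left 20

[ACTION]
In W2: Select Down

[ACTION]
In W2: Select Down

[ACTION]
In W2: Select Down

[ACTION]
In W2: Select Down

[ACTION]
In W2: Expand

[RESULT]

    ┃│ 1 │ 2 │┃  > logger.yaml        
    ┃├───┼───┼┃    [+] core/          
    ┃│ 0 │ . │┃                       
    ┃├───┼───┼┃                       
    ┃│ C │ MC│┃                       
    ┃└───┴───┴┃                       
    ┗━━━━━━━━━┃                       
              ┃                       
              ┃                       
              ┗━━━━━━━━━━━━━━━━━━━━━━━
                    ┃Data processing m
                    ┗━━━━━━━━━━━━━━━━━
                                      
                                      


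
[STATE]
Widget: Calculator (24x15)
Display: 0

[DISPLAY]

                       0
┌───┬───┬───┬───┐       
│ 7 │ 8 │ 9 │ ÷ │       
├───┼───┼───┼───┤       
│ 4 │ 5 │ 6 │ × │       
├───┼───┼───┼───┤       
│ 1 │ 2 │ 3 │ - │       
├───┼───┼───┼───┤       
│ 0 │ . │ = │ + │       
├───┼───┼───┼───┤       
│ C │ MC│ MR│ M+│       
└───┴───┴───┴───┘       
                        
                        
                        


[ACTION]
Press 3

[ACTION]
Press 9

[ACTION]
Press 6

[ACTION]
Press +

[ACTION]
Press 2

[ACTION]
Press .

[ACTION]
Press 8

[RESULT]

                     2.8
┌───┬───┬───┬───┐       
│ 7 │ 8 │ 9 │ ÷ │       
├───┼───┼───┼───┤       
│ 4 │ 5 │ 6 │ × │       
├───┼───┼───┼───┤       
│ 1 │ 2 │ 3 │ - │       
├───┼───┼───┼───┤       
│ 0 │ . │ = │ + │       
├───┼───┼───┼───┤       
│ C │ MC│ MR│ M+│       
└───┴───┴───┴───┘       
                        
                        
                        


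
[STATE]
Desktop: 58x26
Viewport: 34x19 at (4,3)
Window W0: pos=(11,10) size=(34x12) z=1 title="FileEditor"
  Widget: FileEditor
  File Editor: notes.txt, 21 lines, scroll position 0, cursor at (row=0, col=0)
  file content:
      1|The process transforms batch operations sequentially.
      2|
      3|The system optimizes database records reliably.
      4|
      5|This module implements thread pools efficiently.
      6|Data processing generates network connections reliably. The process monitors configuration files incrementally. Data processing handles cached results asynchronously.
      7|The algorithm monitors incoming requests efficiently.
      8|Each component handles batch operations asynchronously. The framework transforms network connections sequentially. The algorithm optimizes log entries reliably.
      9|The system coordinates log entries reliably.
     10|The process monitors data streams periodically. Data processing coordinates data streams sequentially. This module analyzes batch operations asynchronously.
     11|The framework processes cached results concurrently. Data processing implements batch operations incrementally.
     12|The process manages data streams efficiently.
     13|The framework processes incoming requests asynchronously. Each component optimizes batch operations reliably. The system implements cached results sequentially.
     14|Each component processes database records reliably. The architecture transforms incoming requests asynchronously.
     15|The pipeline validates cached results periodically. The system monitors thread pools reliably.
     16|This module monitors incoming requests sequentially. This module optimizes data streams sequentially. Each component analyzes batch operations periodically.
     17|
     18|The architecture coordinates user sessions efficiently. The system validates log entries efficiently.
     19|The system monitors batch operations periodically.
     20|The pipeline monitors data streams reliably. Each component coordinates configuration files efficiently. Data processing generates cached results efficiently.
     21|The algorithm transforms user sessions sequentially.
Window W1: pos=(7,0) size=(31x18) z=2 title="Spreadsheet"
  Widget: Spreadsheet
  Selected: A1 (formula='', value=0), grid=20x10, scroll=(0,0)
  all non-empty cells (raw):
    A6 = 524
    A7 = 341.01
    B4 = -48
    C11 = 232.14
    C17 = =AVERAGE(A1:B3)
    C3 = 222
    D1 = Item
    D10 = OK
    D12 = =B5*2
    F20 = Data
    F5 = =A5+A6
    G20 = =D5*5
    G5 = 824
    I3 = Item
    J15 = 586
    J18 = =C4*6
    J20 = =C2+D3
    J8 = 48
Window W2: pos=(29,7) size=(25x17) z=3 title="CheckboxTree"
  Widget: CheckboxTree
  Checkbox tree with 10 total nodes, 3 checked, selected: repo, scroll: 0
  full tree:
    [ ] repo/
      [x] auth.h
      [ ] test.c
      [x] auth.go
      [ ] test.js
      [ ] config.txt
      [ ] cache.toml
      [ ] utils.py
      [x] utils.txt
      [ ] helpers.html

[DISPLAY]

   ┃A1:                          ┃
   ┃       A       B       C     ┃
   ┃-----------------------------┃
   ┃  1      [0]       0       0I┃
   ┃  2        0       0 ┏━━━━━━━━
   ┃  3        0       0 ┃ Checkbo
   ┃  4        0     -48 ┠────────
   ┃  5        0       0 ┃>[-] rep
   ┃  6      524       0 ┃   [x] a
   ┃  7   341.01       0 ┃   [ ] t
   ┃  8        0       0 ┃   [x] a
   ┃  9        0       0 ┃   [ ] t
   ┃ 10        0       0 ┃   [ ] c
   ┃ 11        0       0 ┃   [ ] c
   ┗━━━━━━━━━━━━━━━━━━━━━┃   [ ] u
       ┃Data processing g┃   [x] u
       ┃The algorithm mon┃   [ ] h
       ┃Each component ha┃        
       ┗━━━━━━━━━━━━━━━━━┃        


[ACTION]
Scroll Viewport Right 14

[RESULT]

                   ┃              
     B       C     ┃              
-------------------┃              
0]       0       0I┃              
 0       0 ┏━━━━━━━━━━━━━━━━━━━━━━
 0       0 ┃ CheckboxTree         
 0     -48 ┠──────────────────────
 0       0 ┃>[-] repo/            
24       0 ┃   [x] auth.h         
01       0 ┃   [ ] test.c         
 0       0 ┃   [x] auth.go        
 0       0 ┃   [ ] test.js        
 0       0 ┃   [ ] config.txt     
 0       0 ┃   [ ] cache.toml     
━━━━━━━━━━━┃   [ ] utils.py       
rocessing g┃   [x] utils.txt      
gorithm mon┃   [ ] helpers.html   
omponent ha┃                      
━━━━━━━━━━━┃                      


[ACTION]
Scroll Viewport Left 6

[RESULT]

                         ┃        
   A       B       C     ┃        
-------------------------┃        
     [0]       0       0I┃        
       0       0 ┏━━━━━━━━━━━━━━━━
       0       0 ┃ CheckboxTree   
       0     -48 ┠────────────────
       0       0 ┃>[-] repo/      
     524       0 ┃   [x] auth.h   
  341.01       0 ┃   [ ] test.c   
       0       0 ┃   [x] auth.go  
       0       0 ┃   [ ] test.js  
       0       0 ┃   [ ] config.tx
       0       0 ┃   [ ] cache.tom
━━━━━━━━━━━━━━━━━┃   [ ] utils.py 
Data processing g┃   [x] utils.txt
The algorithm mon┃   [ ] helpers.h
Each component ha┃                
━━━━━━━━━━━━━━━━━┃                


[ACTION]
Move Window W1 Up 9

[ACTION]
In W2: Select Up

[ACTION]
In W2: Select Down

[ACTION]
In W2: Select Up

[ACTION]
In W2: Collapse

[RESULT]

                         ┃        
   A       B       C     ┃        
-------------------------┃        
     [0]       0       0I┃        
       0       0 ┏━━━━━━━━━━━━━━━━
       0       0 ┃ CheckboxTree   
       0     -48 ┠────────────────
       0       0 ┃>[-] repo/      
     524       0 ┃                
  341.01       0 ┃                
       0       0 ┃                
       0       0 ┃                
       0       0 ┃                
       0       0 ┃                
━━━━━━━━━━━━━━━━━┃                
Data processing g┃                
The algorithm mon┃                
Each component ha┃                
━━━━━━━━━━━━━━━━━┃                


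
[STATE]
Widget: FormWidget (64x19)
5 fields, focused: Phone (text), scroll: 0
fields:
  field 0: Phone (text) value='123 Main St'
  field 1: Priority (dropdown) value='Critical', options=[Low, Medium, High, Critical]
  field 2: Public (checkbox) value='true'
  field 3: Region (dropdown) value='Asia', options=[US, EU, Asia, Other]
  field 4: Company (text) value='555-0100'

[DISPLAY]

> Phone:      [123 Main St                                     ]
  Priority:   [Critical                                       ▼]
  Public:     [x]                                               
  Region:     [Asia                                           ▼]
  Company:    [555-0100                                        ]
                                                                
                                                                
                                                                
                                                                
                                                                
                                                                
                                                                
                                                                
                                                                
                                                                
                                                                
                                                                
                                                                
                                                                


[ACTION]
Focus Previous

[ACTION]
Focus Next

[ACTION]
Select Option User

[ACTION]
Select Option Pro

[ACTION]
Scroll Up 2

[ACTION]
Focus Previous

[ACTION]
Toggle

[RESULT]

  Phone:      [123 Main St                                     ]
  Priority:   [Critical                                       ▼]
  Public:     [x]                                               
  Region:     [Asia                                           ▼]
> Company:    [555-0100                                        ]
                                                                
                                                                
                                                                
                                                                
                                                                
                                                                
                                                                
                                                                
                                                                
                                                                
                                                                
                                                                
                                                                
                                                                


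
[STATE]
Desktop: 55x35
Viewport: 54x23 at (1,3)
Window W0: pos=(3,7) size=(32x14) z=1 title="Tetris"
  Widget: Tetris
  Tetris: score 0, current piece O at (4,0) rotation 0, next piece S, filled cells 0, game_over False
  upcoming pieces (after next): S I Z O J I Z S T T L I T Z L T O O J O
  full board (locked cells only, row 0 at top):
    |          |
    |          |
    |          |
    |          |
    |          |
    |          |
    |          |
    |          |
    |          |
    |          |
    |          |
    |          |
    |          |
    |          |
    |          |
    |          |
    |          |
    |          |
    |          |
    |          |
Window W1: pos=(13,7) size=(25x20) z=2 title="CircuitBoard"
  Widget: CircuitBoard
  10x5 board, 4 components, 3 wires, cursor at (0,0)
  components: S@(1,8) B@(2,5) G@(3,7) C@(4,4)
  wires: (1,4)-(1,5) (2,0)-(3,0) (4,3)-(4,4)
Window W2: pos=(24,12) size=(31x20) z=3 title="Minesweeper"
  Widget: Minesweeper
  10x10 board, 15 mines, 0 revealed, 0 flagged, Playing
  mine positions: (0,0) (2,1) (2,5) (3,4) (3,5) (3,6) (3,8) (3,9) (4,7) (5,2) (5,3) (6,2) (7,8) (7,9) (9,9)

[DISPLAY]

                                                      
                                                      
                                                      
                                                      
  ┏━━━━━━━━━┏━━━━━━━━━━━━━━━━━━━━━━━┓                 
  ┃ Tetris  ┃ CircuitBoard          ┃                 
  ┠─────────┠───────────────────────┨                 
  ┃         ┃   0 1 2 3 4 5 6 7 8 9 ┃                 
  ┃         ┃0  [.]                 ┃                 
  ┃         ┃          ┏━━━━━━━━━━━━━━━━━━━━━━━━━━━━━┓
  ┃         ┃1         ┃ Minesweeper                 ┃
  ┃         ┃          ┠─────────────────────────────┨
  ┃         ┃2   ·     ┃■■■■■■■■■■                   ┃
  ┃         ┃    │     ┃■■■■■■■■■■                   ┃
  ┃         ┃3   ·     ┃■■■■■■■■■■                   ┃
  ┃         ┃          ┃■■■■■■■■■■                   ┃
  ┃         ┃4         ┃■■■■■■■■■■                   ┃
  ┗━━━━━━━━━┃Cursor: (0┃■■■■■■■■■■                   ┃
            ┃          ┃■■■■■■■■■■                   ┃
            ┃          ┃■■■■■■■■■■                   ┃
            ┃          ┃■■■■■■■■■■                   ┃
            ┃          ┃■■■■■■■■■■                   ┃
            ┃          ┃                             ┃


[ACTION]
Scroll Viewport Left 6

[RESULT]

                                                      
                                                      
                                                      
                                                      
   ┏━━━━━━━━━┏━━━━━━━━━━━━━━━━━━━━━━━┓                
   ┃ Tetris  ┃ CircuitBoard          ┃                
   ┠─────────┠───────────────────────┨                
   ┃         ┃   0 1 2 3 4 5 6 7 8 9 ┃                
   ┃         ┃0  [.]                 ┃                
   ┃         ┃          ┏━━━━━━━━━━━━━━━━━━━━━━━━━━━━━
   ┃         ┃1         ┃ Minesweeper                 
   ┃         ┃          ┠─────────────────────────────
   ┃         ┃2   ·     ┃■■■■■■■■■■                   
   ┃         ┃    │     ┃■■■■■■■■■■                   
   ┃         ┃3   ·     ┃■■■■■■■■■■                   
   ┃         ┃          ┃■■■■■■■■■■                   
   ┃         ┃4         ┃■■■■■■■■■■                   
   ┗━━━━━━━━━┃Cursor: (0┃■■■■■■■■■■                   
             ┃          ┃■■■■■■■■■■                   
             ┃          ┃■■■■■■■■■■                   
             ┃          ┃■■■■■■■■■■                   
             ┃          ┃■■■■■■■■■■                   
             ┃          ┃                             


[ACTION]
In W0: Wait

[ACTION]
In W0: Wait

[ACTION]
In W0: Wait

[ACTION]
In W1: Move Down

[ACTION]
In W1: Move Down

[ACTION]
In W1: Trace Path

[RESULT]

                                                      
                                                      
                                                      
                                                      
   ┏━━━━━━━━━┏━━━━━━━━━━━━━━━━━━━━━━━┓                
   ┃ Tetris  ┃ CircuitBoard          ┃                
   ┠─────────┠───────────────────────┨                
   ┃         ┃   0 1 2 3 4 5 6 7 8 9 ┃                
   ┃         ┃0                      ┃                
   ┃         ┃          ┏━━━━━━━━━━━━━━━━━━━━━━━━━━━━━
   ┃         ┃1         ┃ Minesweeper                 
   ┃         ┃          ┠─────────────────────────────
   ┃         ┃2  [.]    ┃■■■■■■■■■■                   
   ┃         ┃    │     ┃■■■■■■■■■■                   
   ┃         ┃3   ·     ┃■■■■■■■■■■                   
   ┃         ┃          ┃■■■■■■■■■■                   
   ┃         ┃4         ┃■■■■■■■■■■                   
   ┗━━━━━━━━━┃Cursor: (2┃■■■■■■■■■■                   
             ┃          ┃■■■■■■■■■■                   
             ┃          ┃■■■■■■■■■■                   
             ┃          ┃■■■■■■■■■■                   
             ┃          ┃■■■■■■■■■■                   
             ┃          ┃                             


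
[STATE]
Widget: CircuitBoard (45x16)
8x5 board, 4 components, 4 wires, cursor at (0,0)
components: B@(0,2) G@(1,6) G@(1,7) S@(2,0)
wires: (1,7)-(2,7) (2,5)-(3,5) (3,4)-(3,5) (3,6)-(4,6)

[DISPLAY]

   0 1 2 3 4 5 6 7                           
0  [.]      B                                
                                             
1                           G   G            
                                │            
2   S                   ·       ·            
                        │                    
3                   · ─ ·   ·                
                            │                
4                           ·                
Cursor: (0,0)                                
                                             
                                             
                                             
                                             
                                             


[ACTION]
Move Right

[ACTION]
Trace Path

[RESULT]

   0 1 2 3 4 5 6 7                           
0      [.]  B                                
                                             
1                           G   G            
                                │            
2   S                   ·       ·            
                        │                    
3                   · ─ ·   ·                
                            │                
4                           ·                
Cursor: (0,1)  Trace: No connections         
                                             
                                             
                                             
                                             
                                             


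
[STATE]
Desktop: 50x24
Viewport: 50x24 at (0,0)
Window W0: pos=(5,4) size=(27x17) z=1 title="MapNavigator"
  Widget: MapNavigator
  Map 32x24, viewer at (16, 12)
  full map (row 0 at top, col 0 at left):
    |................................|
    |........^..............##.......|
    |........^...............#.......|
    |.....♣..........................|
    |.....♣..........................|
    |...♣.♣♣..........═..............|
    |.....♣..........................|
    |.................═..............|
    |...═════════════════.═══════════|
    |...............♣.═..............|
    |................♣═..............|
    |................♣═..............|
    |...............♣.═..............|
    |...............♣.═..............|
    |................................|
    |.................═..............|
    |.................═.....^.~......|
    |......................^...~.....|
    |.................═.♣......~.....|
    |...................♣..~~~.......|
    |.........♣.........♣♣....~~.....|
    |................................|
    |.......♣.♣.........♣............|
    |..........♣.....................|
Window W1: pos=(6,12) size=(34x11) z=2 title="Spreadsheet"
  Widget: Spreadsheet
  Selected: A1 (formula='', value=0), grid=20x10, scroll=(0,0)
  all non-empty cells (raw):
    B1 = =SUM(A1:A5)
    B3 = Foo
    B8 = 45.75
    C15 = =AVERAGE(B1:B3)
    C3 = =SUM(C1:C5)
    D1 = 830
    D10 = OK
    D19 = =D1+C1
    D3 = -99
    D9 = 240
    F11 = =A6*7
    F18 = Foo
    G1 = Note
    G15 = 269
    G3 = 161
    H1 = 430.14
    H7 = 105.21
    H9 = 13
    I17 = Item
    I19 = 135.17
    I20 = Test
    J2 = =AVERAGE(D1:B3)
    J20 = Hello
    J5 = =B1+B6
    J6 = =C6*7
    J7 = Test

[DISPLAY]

                                                  
                                                  
                                                  
                                                  
     ┏━━━━━━━━━━━━━━━━━━━━━━━━━┓                  
     ┃ MapNavigator            ┃                  
     ┠─────────────────────────┨                  
     ┃.♣.......................┃                  
     ┃.............═...........┃                  
     ┃════════════════.════════┃                  
     ┃...........♣.═...........┃                  
     ┃............♣═...........┃                  
     ┃┏━━━━━━━━━━━━━━━━━━━━━━━━━━━━━━━━┓          
     ┃┃ Spreadsheet                    ┃          
     ┃┠────────────────────────────────┨          
     ┃┃A1:                             ┃          
     ┃┃       A       B       C       D┃          
     ┃┃--------------------------------┃          
     ┃┃  1      [0]       0       0    ┃          
     ┃┃  2        0       0       0    ┃          
     ┗┃  3        0Foo     #CIRC!      ┃          
      ┃  4        0       0       0    ┃          
      ┗━━━━━━━━━━━━━━━━━━━━━━━━━━━━━━━━┛          
                                                  


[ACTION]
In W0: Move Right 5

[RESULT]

                                                  
                                                  
                                                  
                                                  
     ┏━━━━━━━━━━━━━━━━━━━━━━━━━┓                  
     ┃ MapNavigator            ┃                  
     ┠─────────────────────────┨                  
     ┃.......................  ┃                  
     ┃........═..............  ┃                  
     ┃═══════════.═══════════  ┃                  
     ┃......♣.═..............  ┃                  
     ┃.......♣═..............  ┃                  
     ┃┏━━━━━━━━━━━━━━━━━━━━━━━━━━━━━━━━┓          
     ┃┃ Spreadsheet                    ┃          
     ┃┠────────────────────────────────┨          
     ┃┃A1:                             ┃          
     ┃┃       A       B       C       D┃          
     ┃┃--------------------------------┃          
     ┃┃  1      [0]       0       0    ┃          
     ┃┃  2        0       0       0    ┃          
     ┗┃  3        0Foo     #CIRC!      ┃          
      ┃  4        0       0       0    ┃          
      ┗━━━━━━━━━━━━━━━━━━━━━━━━━━━━━━━━┛          
                                                  


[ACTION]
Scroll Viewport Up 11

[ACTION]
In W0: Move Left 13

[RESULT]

                                                  
                                                  
                                                  
                                                  
     ┏━━━━━━━━━━━━━━━━━━━━━━━━━┓                  
     ┃ MapNavigator            ┃                  
     ┠─────────────────────────┨                  
     ┃    .....♣...............┃                  
     ┃    .................═...┃                  
     ┃    ...═════════════════.┃                  
     ┃    ...............♣.═...┃                  
     ┃    ................♣═...┃                  
     ┃┏━━━━━━━━━━━━━━━━━━━━━━━━━━━━━━━━┓          
     ┃┃ Spreadsheet                    ┃          
     ┃┠────────────────────────────────┨          
     ┃┃A1:                             ┃          
     ┃┃       A       B       C       D┃          
     ┃┃--------------------------------┃          
     ┃┃  1      [0]       0       0    ┃          
     ┃┃  2        0       0       0    ┃          
     ┗┃  3        0Foo     #CIRC!      ┃          
      ┃  4        0       0       0    ┃          
      ┗━━━━━━━━━━━━━━━━━━━━━━━━━━━━━━━━┛          
                                                  


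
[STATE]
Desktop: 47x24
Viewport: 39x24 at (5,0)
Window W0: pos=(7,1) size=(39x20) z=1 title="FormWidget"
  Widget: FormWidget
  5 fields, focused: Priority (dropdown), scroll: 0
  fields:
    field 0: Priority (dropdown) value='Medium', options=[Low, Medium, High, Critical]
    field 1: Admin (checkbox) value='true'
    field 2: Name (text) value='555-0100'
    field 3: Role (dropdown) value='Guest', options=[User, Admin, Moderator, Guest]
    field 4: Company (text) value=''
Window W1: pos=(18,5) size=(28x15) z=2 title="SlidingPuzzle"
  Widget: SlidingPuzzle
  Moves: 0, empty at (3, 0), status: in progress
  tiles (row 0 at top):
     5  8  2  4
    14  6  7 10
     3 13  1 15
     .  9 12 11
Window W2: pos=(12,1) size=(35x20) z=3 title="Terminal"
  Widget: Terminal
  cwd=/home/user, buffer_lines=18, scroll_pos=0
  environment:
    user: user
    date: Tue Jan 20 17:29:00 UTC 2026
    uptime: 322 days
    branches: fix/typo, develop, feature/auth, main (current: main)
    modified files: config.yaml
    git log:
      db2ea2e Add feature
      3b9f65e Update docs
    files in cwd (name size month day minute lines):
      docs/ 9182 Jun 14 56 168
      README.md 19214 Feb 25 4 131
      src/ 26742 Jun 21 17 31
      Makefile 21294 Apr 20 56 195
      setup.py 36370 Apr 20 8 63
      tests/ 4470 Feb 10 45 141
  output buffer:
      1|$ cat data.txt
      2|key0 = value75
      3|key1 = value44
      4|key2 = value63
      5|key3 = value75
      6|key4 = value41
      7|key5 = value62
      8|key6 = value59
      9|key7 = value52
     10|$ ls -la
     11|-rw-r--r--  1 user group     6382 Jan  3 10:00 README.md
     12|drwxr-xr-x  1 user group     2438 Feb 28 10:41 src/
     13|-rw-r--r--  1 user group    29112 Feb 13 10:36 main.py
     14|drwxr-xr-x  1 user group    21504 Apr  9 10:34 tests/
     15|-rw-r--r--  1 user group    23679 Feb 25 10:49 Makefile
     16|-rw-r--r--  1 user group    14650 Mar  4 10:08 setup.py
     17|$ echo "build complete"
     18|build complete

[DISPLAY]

                                       
  ┏━━━━┏━━━━━━━━━━━━━━━━━━━━━━━━━━━━━━━
  ┃ For┃ Terminal                      
  ┠────┠───────────────────────────────
  ┃> Pr┃$ cat data.txt                 
  ┃  Ad┃key0 = value75                 
  ┃  Na┃key1 = value44                 
  ┃  Ro┃key2 = value63                 
  ┃  Co┃key3 = value75                 
  ┃    ┃key4 = value41                 
  ┃    ┃key5 = value62                 
  ┃    ┃key6 = value59                 
  ┃    ┃key7 = value52                 
  ┃    ┃$ ls -la                       
  ┃    ┃-rw-r--r--  1 user group     63
  ┃    ┃drwxr-xr-x  1 user group     24
  ┃    ┃-rw-r--r--  1 user group    291
  ┃    ┃drwxr-xr-x  1 user group    215
  ┃    ┃-rw-r--r--  1 user group    236
  ┃    ┃-rw-r--r--  1 user group    146
  ┗━━━━┗━━━━━━━━━━━━━━━━━━━━━━━━━━━━━━━
                                       
                                       
                                       


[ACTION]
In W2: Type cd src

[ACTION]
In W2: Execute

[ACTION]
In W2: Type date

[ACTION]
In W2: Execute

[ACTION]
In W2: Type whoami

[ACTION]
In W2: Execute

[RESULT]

                                       
  ┏━━━━┏━━━━━━━━━━━━━━━━━━━━━━━━━━━━━━━
  ┃ For┃ Terminal                      
  ┠────┠───────────────────────────────
  ┃> Pr┃$ ls -la                       
  ┃  Ad┃-rw-r--r--  1 user group     63
  ┃  Na┃drwxr-xr-x  1 user group     24
  ┃  Ro┃-rw-r--r--  1 user group    291
  ┃  Co┃drwxr-xr-x  1 user group    215
  ┃    ┃-rw-r--r--  1 user group    236
  ┃    ┃-rw-r--r--  1 user group    146
  ┃    ┃$ echo "build complete"        
  ┃    ┃build complete                 
  ┃    ┃$ cd src                       
  ┃    ┃                               
  ┃    ┃$ date                         
  ┃    ┃Tue Jan 20 17:29:00 UTC 2026   
  ┃    ┃$ whoami                       
  ┃    ┃user                           
  ┃    ┃$ █                            
  ┗━━━━┗━━━━━━━━━━━━━━━━━━━━━━━━━━━━━━━
                                       
                                       
                                       
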